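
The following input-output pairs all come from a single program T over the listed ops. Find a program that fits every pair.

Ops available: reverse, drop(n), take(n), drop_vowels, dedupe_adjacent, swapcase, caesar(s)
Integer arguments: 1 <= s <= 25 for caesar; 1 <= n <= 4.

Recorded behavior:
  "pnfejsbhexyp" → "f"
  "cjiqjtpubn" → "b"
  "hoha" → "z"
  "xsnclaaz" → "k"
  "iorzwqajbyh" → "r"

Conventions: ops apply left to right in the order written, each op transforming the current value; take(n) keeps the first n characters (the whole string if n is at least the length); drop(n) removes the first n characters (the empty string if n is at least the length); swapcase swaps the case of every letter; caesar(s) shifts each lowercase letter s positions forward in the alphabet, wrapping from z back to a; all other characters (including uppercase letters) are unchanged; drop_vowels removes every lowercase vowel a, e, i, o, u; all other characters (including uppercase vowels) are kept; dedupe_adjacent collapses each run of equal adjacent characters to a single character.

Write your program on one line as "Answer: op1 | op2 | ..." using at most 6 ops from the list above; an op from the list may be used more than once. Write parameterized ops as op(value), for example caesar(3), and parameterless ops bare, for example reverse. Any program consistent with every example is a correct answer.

dedupe_adjacent | drop_vowels | take(3) | caesar(18) | take(2) | drop(1)

Check, running the answer program on each example:
  "pnfejsbhexyp" -> "pnfejsbhexyp" -> "pnfjsbhxyp" -> "pnf" -> "hfx" -> "hf" -> "f"
  "cjiqjtpubn" -> "cjiqjtpubn" -> "cjqjtpbn" -> "cjq" -> "ubi" -> "ub" -> "b"
  "hoha" -> "hoha" -> "hh" -> "hh" -> "zz" -> "zz" -> "z"
  "xsnclaaz" -> "xsnclaz" -> "xsnclz" -> "xsn" -> "pkf" -> "pk" -> "k"
  "iorzwqajbyh" -> "iorzwqajbyh" -> "rzwqjbyh" -> "rzw" -> "jro" -> "jr" -> "r"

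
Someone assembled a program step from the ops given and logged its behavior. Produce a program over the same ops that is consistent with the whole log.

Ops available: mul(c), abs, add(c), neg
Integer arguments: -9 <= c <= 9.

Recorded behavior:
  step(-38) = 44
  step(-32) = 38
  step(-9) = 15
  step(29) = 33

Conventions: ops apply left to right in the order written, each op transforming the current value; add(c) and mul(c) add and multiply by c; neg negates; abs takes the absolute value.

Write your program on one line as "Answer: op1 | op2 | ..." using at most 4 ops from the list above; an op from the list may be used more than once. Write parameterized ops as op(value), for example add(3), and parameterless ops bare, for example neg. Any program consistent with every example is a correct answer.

neg | add(1) | abs | add(5)

Check, running the answer program on each example:
  -38 -> 38 -> 39 -> 39 -> 44
  -32 -> 32 -> 33 -> 33 -> 38
  -9 -> 9 -> 10 -> 10 -> 15
  29 -> -29 -> -28 -> 28 -> 33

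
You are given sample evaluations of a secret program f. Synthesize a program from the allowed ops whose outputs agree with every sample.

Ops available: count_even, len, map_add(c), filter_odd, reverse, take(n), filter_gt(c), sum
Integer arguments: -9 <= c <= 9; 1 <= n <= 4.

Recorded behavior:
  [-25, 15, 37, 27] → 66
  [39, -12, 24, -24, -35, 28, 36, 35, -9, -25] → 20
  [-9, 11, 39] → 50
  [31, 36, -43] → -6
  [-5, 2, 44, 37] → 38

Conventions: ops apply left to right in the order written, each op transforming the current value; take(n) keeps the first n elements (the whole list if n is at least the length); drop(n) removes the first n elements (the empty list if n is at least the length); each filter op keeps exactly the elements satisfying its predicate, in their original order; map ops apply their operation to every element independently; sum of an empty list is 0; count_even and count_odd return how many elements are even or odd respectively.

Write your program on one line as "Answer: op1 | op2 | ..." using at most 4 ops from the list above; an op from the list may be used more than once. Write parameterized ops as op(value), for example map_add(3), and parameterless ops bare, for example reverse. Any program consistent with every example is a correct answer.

filter_odd | reverse | map_add(3) | sum

Check, running the answer program on each example:
  [-25, 15, 37, 27] -> [-25, 15, 37, 27] -> [27, 37, 15, -25] -> [30, 40, 18, -22] -> 66
  [39, -12, 24, -24, -35, 28, 36, 35, -9, -25] -> [39, -35, 35, -9, -25] -> [-25, -9, 35, -35, 39] -> [-22, -6, 38, -32, 42] -> 20
  [-9, 11, 39] -> [-9, 11, 39] -> [39, 11, -9] -> [42, 14, -6] -> 50
  [31, 36, -43] -> [31, -43] -> [-43, 31] -> [-40, 34] -> -6
  [-5, 2, 44, 37] -> [-5, 37] -> [37, -5] -> [40, -2] -> 38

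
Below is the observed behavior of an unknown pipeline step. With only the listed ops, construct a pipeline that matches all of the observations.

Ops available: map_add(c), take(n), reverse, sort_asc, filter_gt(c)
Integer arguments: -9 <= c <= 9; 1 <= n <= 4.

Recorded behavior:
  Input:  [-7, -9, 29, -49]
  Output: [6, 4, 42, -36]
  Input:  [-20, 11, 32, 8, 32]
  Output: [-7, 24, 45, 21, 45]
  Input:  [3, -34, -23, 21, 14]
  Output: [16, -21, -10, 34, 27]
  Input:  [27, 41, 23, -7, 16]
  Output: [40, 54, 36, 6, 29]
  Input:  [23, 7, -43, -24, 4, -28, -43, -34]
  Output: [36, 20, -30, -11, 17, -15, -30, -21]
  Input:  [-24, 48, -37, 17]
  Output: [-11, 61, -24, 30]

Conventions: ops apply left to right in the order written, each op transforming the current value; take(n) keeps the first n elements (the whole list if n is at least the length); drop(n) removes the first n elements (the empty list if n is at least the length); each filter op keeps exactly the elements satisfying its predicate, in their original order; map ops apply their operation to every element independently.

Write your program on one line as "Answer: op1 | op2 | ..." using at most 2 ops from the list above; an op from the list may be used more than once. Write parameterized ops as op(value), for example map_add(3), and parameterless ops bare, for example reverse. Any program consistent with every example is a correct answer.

map_add(7) | map_add(6)

Check, running the answer program on each example:
  [-7, -9, 29, -49] -> [0, -2, 36, -42] -> [6, 4, 42, -36]
  [-20, 11, 32, 8, 32] -> [-13, 18, 39, 15, 39] -> [-7, 24, 45, 21, 45]
  [3, -34, -23, 21, 14] -> [10, -27, -16, 28, 21] -> [16, -21, -10, 34, 27]
  [27, 41, 23, -7, 16] -> [34, 48, 30, 0, 23] -> [40, 54, 36, 6, 29]
  [23, 7, -43, -24, 4, -28, -43, -34] -> [30, 14, -36, -17, 11, -21, -36, -27] -> [36, 20, -30, -11, 17, -15, -30, -21]
  [-24, 48, -37, 17] -> [-17, 55, -30, 24] -> [-11, 61, -24, 30]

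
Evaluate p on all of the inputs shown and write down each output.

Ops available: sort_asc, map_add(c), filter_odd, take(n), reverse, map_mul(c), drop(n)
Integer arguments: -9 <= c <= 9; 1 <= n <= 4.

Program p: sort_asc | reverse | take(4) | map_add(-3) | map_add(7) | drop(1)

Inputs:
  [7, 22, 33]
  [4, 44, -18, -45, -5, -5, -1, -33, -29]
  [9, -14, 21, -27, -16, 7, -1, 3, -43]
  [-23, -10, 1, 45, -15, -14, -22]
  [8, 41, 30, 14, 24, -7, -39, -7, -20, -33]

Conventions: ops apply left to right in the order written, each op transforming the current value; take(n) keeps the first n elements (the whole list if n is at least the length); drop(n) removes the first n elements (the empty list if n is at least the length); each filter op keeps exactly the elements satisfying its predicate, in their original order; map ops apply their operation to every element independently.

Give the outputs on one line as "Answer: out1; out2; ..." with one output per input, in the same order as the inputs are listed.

Execution, op by op:
  [7, 22, 33] -> [7, 22, 33] -> [33, 22, 7] -> [33, 22, 7] -> [30, 19, 4] -> [37, 26, 11] -> [26, 11]
  [4, 44, -18, -45, -5, -5, -1, -33, -29] -> [-45, -33, -29, -18, -5, -5, -1, 4, 44] -> [44, 4, -1, -5, -5, -18, -29, -33, -45] -> [44, 4, -1, -5] -> [41, 1, -4, -8] -> [48, 8, 3, -1] -> [8, 3, -1]
  [9, -14, 21, -27, -16, 7, -1, 3, -43] -> [-43, -27, -16, -14, -1, 3, 7, 9, 21] -> [21, 9, 7, 3, -1, -14, -16, -27, -43] -> [21, 9, 7, 3] -> [18, 6, 4, 0] -> [25, 13, 11, 7] -> [13, 11, 7]
  [-23, -10, 1, 45, -15, -14, -22] -> [-23, -22, -15, -14, -10, 1, 45] -> [45, 1, -10, -14, -15, -22, -23] -> [45, 1, -10, -14] -> [42, -2, -13, -17] -> [49, 5, -6, -10] -> [5, -6, -10]
  [8, 41, 30, 14, 24, -7, -39, -7, -20, -33] -> [-39, -33, -20, -7, -7, 8, 14, 24, 30, 41] -> [41, 30, 24, 14, 8, -7, -7, -20, -33, -39] -> [41, 30, 24, 14] -> [38, 27, 21, 11] -> [45, 34, 28, 18] -> [34, 28, 18]

[26, 11]; [8, 3, -1]; [13, 11, 7]; [5, -6, -10]; [34, 28, 18]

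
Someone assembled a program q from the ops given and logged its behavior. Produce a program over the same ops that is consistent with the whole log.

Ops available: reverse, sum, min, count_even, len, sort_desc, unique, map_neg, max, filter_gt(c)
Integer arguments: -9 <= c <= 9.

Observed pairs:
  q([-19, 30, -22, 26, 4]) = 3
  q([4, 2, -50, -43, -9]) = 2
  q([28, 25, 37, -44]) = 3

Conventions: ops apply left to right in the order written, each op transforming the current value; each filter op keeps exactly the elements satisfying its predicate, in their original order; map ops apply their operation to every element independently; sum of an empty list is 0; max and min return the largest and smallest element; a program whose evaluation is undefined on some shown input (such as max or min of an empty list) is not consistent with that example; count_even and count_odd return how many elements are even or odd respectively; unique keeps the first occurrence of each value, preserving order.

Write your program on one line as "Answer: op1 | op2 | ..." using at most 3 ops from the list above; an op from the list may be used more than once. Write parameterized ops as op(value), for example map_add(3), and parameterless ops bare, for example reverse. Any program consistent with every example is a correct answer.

filter_gt(-8) | map_neg | len

Check, running the answer program on each example:
  [-19, 30, -22, 26, 4] -> [30, 26, 4] -> [-30, -26, -4] -> 3
  [4, 2, -50, -43, -9] -> [4, 2] -> [-4, -2] -> 2
  [28, 25, 37, -44] -> [28, 25, 37] -> [-28, -25, -37] -> 3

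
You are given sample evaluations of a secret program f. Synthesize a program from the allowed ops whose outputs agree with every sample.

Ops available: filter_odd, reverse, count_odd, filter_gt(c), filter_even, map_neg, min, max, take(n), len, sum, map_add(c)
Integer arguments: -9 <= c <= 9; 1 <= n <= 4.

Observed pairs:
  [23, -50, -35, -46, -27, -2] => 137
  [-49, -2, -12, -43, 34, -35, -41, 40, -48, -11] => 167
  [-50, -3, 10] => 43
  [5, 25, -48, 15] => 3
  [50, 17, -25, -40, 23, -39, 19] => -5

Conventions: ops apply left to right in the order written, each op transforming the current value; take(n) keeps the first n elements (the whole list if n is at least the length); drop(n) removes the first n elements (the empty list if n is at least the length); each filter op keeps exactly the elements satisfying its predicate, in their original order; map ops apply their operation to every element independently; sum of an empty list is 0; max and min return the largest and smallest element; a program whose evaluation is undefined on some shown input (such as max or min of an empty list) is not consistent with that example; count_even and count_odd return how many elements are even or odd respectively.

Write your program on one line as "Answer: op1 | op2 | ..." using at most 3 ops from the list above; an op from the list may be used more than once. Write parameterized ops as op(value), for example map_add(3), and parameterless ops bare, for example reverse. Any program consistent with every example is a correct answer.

map_neg | sum

Check, running the answer program on each example:
  [23, -50, -35, -46, -27, -2] -> [-23, 50, 35, 46, 27, 2] -> 137
  [-49, -2, -12, -43, 34, -35, -41, 40, -48, -11] -> [49, 2, 12, 43, -34, 35, 41, -40, 48, 11] -> 167
  [-50, -3, 10] -> [50, 3, -10] -> 43
  [5, 25, -48, 15] -> [-5, -25, 48, -15] -> 3
  [50, 17, -25, -40, 23, -39, 19] -> [-50, -17, 25, 40, -23, 39, -19] -> -5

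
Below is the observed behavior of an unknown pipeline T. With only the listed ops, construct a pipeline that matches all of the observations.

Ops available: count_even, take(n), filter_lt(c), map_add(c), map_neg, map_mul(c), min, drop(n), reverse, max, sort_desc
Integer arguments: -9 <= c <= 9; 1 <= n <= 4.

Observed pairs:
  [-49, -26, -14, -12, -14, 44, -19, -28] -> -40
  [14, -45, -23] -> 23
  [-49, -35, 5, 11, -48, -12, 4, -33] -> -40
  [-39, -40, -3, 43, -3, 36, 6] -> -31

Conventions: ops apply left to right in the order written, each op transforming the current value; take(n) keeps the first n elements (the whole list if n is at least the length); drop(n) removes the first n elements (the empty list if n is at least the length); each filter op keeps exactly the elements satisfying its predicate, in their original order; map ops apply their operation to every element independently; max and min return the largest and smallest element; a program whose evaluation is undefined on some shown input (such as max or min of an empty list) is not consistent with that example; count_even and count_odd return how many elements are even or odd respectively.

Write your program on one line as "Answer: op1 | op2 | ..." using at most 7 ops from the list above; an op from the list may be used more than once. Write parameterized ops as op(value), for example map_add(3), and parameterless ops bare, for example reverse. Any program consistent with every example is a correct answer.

map_add(9) | map_neg | reverse | map_neg | drop(2) | min

Check, running the answer program on each example:
  [-49, -26, -14, -12, -14, 44, -19, -28] -> [-40, -17, -5, -3, -5, 53, -10, -19] -> [40, 17, 5, 3, 5, -53, 10, 19] -> [19, 10, -53, 5, 3, 5, 17, 40] -> [-19, -10, 53, -5, -3, -5, -17, -40] -> [53, -5, -3, -5, -17, -40] -> -40
  [14, -45, -23] -> [23, -36, -14] -> [-23, 36, 14] -> [14, 36, -23] -> [-14, -36, 23] -> [23] -> 23
  [-49, -35, 5, 11, -48, -12, 4, -33] -> [-40, -26, 14, 20, -39, -3, 13, -24] -> [40, 26, -14, -20, 39, 3, -13, 24] -> [24, -13, 3, 39, -20, -14, 26, 40] -> [-24, 13, -3, -39, 20, 14, -26, -40] -> [-3, -39, 20, 14, -26, -40] -> -40
  [-39, -40, -3, 43, -3, 36, 6] -> [-30, -31, 6, 52, 6, 45, 15] -> [30, 31, -6, -52, -6, -45, -15] -> [-15, -45, -6, -52, -6, 31, 30] -> [15, 45, 6, 52, 6, -31, -30] -> [6, 52, 6, -31, -30] -> -31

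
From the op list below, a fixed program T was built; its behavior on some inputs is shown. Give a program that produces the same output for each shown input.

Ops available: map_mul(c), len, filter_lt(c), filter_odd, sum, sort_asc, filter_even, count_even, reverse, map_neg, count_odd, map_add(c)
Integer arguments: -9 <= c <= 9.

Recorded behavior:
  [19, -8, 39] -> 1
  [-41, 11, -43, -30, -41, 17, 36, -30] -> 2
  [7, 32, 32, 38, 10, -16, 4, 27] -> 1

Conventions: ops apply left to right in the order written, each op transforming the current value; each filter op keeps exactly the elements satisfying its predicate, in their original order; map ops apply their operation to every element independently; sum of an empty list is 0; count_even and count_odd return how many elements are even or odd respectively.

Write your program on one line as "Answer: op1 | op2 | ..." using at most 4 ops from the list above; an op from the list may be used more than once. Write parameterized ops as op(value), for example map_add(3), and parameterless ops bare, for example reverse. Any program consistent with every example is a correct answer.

filter_lt(-1) | filter_even | len

Check, running the answer program on each example:
  [19, -8, 39] -> [-8] -> [-8] -> 1
  [-41, 11, -43, -30, -41, 17, 36, -30] -> [-41, -43, -30, -41, -30] -> [-30, -30] -> 2
  [7, 32, 32, 38, 10, -16, 4, 27] -> [-16] -> [-16] -> 1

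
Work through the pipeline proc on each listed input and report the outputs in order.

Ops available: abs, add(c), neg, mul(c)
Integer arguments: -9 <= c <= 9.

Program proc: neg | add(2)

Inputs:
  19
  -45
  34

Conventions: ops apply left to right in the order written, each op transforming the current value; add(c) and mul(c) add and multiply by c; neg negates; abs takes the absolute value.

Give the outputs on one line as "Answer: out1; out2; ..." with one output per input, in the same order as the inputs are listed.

Execution, op by op:
  19 -> -19 -> -17
  -45 -> 45 -> 47
  34 -> -34 -> -32

-17; 47; -32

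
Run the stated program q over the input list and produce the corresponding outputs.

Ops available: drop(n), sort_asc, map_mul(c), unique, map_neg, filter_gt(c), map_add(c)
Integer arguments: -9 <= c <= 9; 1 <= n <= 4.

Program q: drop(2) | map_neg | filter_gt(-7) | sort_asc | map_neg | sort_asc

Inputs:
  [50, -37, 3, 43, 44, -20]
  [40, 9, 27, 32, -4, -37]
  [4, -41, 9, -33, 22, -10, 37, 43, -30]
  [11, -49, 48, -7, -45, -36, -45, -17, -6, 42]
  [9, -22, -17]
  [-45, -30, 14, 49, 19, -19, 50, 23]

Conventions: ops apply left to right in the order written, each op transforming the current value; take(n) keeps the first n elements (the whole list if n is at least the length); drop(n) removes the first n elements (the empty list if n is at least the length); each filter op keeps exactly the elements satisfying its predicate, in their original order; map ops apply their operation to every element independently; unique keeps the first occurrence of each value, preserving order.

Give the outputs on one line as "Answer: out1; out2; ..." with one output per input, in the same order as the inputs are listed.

[-20, 3]; [-37, -4]; [-33, -30, -10]; [-45, -45, -36, -17, -7, -6]; [-17]; [-19]

Execution, op by op:
  [50, -37, 3, 43, 44, -20] -> [3, 43, 44, -20] -> [-3, -43, -44, 20] -> [-3, 20] -> [-3, 20] -> [3, -20] -> [-20, 3]
  [40, 9, 27, 32, -4, -37] -> [27, 32, -4, -37] -> [-27, -32, 4, 37] -> [4, 37] -> [4, 37] -> [-4, -37] -> [-37, -4]
  [4, -41, 9, -33, 22, -10, 37, 43, -30] -> [9, -33, 22, -10, 37, 43, -30] -> [-9, 33, -22, 10, -37, -43, 30] -> [33, 10, 30] -> [10, 30, 33] -> [-10, -30, -33] -> [-33, -30, -10]
  [11, -49, 48, -7, -45, -36, -45, -17, -6, 42] -> [48, -7, -45, -36, -45, -17, -6, 42] -> [-48, 7, 45, 36, 45, 17, 6, -42] -> [7, 45, 36, 45, 17, 6] -> [6, 7, 17, 36, 45, 45] -> [-6, -7, -17, -36, -45, -45] -> [-45, -45, -36, -17, -7, -6]
  [9, -22, -17] -> [-17] -> [17] -> [17] -> [17] -> [-17] -> [-17]
  [-45, -30, 14, 49, 19, -19, 50, 23] -> [14, 49, 19, -19, 50, 23] -> [-14, -49, -19, 19, -50, -23] -> [19] -> [19] -> [-19] -> [-19]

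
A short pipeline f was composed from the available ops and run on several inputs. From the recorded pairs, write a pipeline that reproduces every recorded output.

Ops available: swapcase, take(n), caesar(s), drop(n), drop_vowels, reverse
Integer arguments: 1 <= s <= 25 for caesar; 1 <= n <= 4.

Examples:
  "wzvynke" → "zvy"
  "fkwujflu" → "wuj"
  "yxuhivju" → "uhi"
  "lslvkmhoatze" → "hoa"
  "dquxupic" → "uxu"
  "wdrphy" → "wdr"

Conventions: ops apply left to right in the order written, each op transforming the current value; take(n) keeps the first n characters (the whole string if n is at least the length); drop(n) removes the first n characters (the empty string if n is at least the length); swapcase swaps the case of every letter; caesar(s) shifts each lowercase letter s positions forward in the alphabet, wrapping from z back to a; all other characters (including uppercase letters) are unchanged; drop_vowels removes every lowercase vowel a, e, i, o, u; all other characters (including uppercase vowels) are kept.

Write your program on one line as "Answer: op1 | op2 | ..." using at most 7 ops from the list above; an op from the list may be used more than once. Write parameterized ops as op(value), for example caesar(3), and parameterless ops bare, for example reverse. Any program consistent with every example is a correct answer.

reverse | swapcase | drop(3) | swapcase | take(3) | reverse

Check, running the answer program on each example:
  "wzvynke" -> "eknyvzw" -> "EKNYVZW" -> "YVZW" -> "yvzw" -> "yvz" -> "zvy"
  "fkwujflu" -> "ulfjuwkf" -> "ULFJUWKF" -> "JUWKF" -> "juwkf" -> "juw" -> "wuj"
  "yxuhivju" -> "ujvihuxy" -> "UJVIHUXY" -> "IHUXY" -> "ihuxy" -> "ihu" -> "uhi"
  "lslvkmhoatze" -> "eztaohmkvlsl" -> "EZTAOHMKVLSL" -> "AOHMKVLSL" -> "aohmkvlsl" -> "aoh" -> "hoa"
  "dquxupic" -> "cipuxuqd" -> "CIPUXUQD" -> "UXUQD" -> "uxuqd" -> "uxu" -> "uxu"
  "wdrphy" -> "yhprdw" -> "YHPRDW" -> "RDW" -> "rdw" -> "rdw" -> "wdr"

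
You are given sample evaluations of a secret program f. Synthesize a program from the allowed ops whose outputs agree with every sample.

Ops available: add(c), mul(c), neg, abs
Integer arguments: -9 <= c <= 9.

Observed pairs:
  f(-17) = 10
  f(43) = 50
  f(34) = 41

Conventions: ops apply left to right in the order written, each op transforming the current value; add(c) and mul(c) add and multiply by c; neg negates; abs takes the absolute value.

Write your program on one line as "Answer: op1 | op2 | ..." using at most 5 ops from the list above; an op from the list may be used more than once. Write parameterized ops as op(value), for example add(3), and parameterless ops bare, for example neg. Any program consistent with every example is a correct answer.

add(-2) | add(5) | neg | add(-4) | abs

Check, running the answer program on each example:
  -17 -> -19 -> -14 -> 14 -> 10 -> 10
  43 -> 41 -> 46 -> -46 -> -50 -> 50
  34 -> 32 -> 37 -> -37 -> -41 -> 41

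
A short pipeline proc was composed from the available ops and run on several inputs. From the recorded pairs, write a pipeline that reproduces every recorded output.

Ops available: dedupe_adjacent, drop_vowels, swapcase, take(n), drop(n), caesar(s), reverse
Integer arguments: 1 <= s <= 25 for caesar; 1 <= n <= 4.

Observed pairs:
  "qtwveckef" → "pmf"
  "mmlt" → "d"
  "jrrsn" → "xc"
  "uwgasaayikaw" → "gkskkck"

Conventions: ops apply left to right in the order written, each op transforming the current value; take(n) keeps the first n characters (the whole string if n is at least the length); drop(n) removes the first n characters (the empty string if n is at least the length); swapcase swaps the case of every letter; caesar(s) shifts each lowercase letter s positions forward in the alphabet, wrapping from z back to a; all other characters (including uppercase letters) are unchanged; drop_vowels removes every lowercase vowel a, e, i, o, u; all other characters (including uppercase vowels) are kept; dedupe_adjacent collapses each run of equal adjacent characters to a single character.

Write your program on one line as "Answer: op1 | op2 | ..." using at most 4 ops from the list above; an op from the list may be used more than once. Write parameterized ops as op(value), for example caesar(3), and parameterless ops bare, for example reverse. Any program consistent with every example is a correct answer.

caesar(10) | drop(3) | drop_vowels | reverse

Check, running the answer program on each example:
  "qtwveckef" -> "adgfomuop" -> "fomuop" -> "fmp" -> "pmf"
  "mmlt" -> "wwvd" -> "d" -> "d" -> "d"
  "jrrsn" -> "tbbcx" -> "cx" -> "cx" -> "xc"
  "uwgasaayikaw" -> "egqkckkisukg" -> "kckkisukg" -> "kckkskg" -> "gkskkck"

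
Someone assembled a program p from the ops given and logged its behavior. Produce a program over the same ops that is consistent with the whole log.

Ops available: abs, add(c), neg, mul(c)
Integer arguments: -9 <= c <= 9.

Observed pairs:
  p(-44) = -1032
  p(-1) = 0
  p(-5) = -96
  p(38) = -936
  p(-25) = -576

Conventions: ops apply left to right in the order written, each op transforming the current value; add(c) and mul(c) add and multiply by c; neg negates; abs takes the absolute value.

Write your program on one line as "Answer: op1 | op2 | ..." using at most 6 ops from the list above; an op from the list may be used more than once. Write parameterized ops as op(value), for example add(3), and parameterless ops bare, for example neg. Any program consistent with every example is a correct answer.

add(1) | abs | mul(2) | mul(-6) | mul(-2) | neg

Check, running the answer program on each example:
  -44 -> -43 -> 43 -> 86 -> -516 -> 1032 -> -1032
  -1 -> 0 -> 0 -> 0 -> 0 -> 0 -> 0
  -5 -> -4 -> 4 -> 8 -> -48 -> 96 -> -96
  38 -> 39 -> 39 -> 78 -> -468 -> 936 -> -936
  -25 -> -24 -> 24 -> 48 -> -288 -> 576 -> -576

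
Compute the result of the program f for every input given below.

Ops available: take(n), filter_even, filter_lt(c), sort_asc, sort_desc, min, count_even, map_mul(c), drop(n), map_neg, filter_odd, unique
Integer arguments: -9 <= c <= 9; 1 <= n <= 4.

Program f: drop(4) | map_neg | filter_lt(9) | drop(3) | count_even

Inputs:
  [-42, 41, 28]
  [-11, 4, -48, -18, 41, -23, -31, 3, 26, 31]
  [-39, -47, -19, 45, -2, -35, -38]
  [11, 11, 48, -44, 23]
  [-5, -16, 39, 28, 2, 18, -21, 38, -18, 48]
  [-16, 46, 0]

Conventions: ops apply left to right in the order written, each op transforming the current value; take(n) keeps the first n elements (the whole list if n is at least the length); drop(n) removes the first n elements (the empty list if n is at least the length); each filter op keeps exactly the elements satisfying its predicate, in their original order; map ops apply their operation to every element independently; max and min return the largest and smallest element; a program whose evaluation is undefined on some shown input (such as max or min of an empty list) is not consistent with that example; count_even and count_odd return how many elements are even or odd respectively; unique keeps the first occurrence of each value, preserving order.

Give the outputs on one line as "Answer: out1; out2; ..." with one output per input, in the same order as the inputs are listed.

Execution, op by op:
  [-42, 41, 28] -> [] -> [] -> [] -> [] -> 0
  [-11, 4, -48, -18, 41, -23, -31, 3, 26, 31] -> [41, -23, -31, 3, 26, 31] -> [-41, 23, 31, -3, -26, -31] -> [-41, -3, -26, -31] -> [-31] -> 0
  [-39, -47, -19, 45, -2, -35, -38] -> [-2, -35, -38] -> [2, 35, 38] -> [2] -> [] -> 0
  [11, 11, 48, -44, 23] -> [23] -> [-23] -> [-23] -> [] -> 0
  [-5, -16, 39, 28, 2, 18, -21, 38, -18, 48] -> [2, 18, -21, 38, -18, 48] -> [-2, -18, 21, -38, 18, -48] -> [-2, -18, -38, -48] -> [-48] -> 1
  [-16, 46, 0] -> [] -> [] -> [] -> [] -> 0

0; 0; 0; 0; 1; 0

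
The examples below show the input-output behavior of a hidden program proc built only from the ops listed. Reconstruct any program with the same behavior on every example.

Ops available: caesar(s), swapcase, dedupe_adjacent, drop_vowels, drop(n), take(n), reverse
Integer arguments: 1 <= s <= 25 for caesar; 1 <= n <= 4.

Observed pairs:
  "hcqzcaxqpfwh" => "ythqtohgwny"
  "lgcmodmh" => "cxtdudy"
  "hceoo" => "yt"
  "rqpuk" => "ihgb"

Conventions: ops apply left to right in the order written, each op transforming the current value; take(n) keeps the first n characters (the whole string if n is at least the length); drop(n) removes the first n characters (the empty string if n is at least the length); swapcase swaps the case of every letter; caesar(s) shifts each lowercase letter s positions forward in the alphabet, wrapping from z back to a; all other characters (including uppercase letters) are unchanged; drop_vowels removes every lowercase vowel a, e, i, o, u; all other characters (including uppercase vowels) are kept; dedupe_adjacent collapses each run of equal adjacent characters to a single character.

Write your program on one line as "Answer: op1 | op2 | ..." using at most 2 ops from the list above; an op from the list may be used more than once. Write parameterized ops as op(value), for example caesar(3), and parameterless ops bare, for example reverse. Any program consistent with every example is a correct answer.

drop_vowels | caesar(17)

Check, running the answer program on each example:
  "hcqzcaxqpfwh" -> "hcqzcxqpfwh" -> "ythqtohgwny"
  "lgcmodmh" -> "lgcmdmh" -> "cxtdudy"
  "hceoo" -> "hc" -> "yt"
  "rqpuk" -> "rqpk" -> "ihgb"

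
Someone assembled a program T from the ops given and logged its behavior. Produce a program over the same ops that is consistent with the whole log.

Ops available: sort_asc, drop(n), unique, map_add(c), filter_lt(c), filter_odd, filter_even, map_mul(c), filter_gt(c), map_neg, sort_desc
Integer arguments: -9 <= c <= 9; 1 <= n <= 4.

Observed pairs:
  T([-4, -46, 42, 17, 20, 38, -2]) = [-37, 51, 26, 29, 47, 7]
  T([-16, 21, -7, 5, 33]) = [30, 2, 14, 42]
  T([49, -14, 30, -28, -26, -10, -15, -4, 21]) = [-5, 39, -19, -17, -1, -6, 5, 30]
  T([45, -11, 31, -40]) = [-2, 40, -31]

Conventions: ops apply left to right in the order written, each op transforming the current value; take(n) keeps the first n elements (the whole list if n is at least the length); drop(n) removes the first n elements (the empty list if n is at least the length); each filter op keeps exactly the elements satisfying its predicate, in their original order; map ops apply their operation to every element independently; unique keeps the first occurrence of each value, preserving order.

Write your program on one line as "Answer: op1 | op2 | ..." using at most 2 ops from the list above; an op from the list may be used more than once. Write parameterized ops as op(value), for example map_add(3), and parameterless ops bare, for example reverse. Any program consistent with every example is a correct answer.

drop(1) | map_add(9)

Check, running the answer program on each example:
  [-4, -46, 42, 17, 20, 38, -2] -> [-46, 42, 17, 20, 38, -2] -> [-37, 51, 26, 29, 47, 7]
  [-16, 21, -7, 5, 33] -> [21, -7, 5, 33] -> [30, 2, 14, 42]
  [49, -14, 30, -28, -26, -10, -15, -4, 21] -> [-14, 30, -28, -26, -10, -15, -4, 21] -> [-5, 39, -19, -17, -1, -6, 5, 30]
  [45, -11, 31, -40] -> [-11, 31, -40] -> [-2, 40, -31]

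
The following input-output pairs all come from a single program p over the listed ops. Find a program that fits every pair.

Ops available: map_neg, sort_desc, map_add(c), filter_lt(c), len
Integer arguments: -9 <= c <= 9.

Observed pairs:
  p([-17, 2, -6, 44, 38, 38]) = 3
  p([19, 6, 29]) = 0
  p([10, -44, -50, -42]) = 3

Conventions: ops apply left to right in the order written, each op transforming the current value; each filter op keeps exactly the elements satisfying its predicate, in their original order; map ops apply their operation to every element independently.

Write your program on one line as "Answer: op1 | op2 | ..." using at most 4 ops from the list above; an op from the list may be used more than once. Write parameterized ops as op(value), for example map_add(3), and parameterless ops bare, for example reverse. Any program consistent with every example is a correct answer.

filter_lt(5) | map_add(-1) | map_neg | len

Check, running the answer program on each example:
  [-17, 2, -6, 44, 38, 38] -> [-17, 2, -6] -> [-18, 1, -7] -> [18, -1, 7] -> 3
  [19, 6, 29] -> [] -> [] -> [] -> 0
  [10, -44, -50, -42] -> [-44, -50, -42] -> [-45, -51, -43] -> [45, 51, 43] -> 3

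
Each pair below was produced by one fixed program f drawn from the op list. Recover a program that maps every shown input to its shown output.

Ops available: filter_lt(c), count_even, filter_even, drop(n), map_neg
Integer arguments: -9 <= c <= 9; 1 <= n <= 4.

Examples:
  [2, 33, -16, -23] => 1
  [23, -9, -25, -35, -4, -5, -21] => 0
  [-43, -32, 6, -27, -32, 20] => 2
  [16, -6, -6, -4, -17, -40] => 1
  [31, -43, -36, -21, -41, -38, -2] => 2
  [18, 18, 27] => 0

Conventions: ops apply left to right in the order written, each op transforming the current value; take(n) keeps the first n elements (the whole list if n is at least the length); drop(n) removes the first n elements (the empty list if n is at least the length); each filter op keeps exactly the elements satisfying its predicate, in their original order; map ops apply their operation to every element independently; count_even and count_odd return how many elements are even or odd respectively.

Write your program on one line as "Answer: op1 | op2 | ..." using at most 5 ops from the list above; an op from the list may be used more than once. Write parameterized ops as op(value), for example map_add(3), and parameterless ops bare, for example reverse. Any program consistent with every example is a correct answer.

filter_lt(8) | filter_lt(-8) | map_neg | filter_even | count_even

Check, running the answer program on each example:
  [2, 33, -16, -23] -> [2, -16, -23] -> [-16, -23] -> [16, 23] -> [16] -> 1
  [23, -9, -25, -35, -4, -5, -21] -> [-9, -25, -35, -4, -5, -21] -> [-9, -25, -35, -21] -> [9, 25, 35, 21] -> [] -> 0
  [-43, -32, 6, -27, -32, 20] -> [-43, -32, 6, -27, -32] -> [-43, -32, -27, -32] -> [43, 32, 27, 32] -> [32, 32] -> 2
  [16, -6, -6, -4, -17, -40] -> [-6, -6, -4, -17, -40] -> [-17, -40] -> [17, 40] -> [40] -> 1
  [31, -43, -36, -21, -41, -38, -2] -> [-43, -36, -21, -41, -38, -2] -> [-43, -36, -21, -41, -38] -> [43, 36, 21, 41, 38] -> [36, 38] -> 2
  [18, 18, 27] -> [] -> [] -> [] -> [] -> 0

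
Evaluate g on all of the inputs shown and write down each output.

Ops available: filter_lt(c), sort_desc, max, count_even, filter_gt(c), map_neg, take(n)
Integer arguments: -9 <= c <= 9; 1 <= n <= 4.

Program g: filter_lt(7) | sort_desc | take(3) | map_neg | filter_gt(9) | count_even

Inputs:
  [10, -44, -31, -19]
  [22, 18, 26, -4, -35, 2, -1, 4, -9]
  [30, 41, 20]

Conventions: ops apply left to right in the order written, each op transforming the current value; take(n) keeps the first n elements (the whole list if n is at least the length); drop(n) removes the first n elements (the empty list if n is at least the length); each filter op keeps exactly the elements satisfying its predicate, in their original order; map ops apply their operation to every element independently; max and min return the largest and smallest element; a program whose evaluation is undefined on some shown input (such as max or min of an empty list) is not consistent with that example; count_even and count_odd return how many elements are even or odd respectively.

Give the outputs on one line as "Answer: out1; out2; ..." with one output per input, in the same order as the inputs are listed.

Execution, op by op:
  [10, -44, -31, -19] -> [-44, -31, -19] -> [-19, -31, -44] -> [-19, -31, -44] -> [19, 31, 44] -> [19, 31, 44] -> 1
  [22, 18, 26, -4, -35, 2, -1, 4, -9] -> [-4, -35, 2, -1, 4, -9] -> [4, 2, -1, -4, -9, -35] -> [4, 2, -1] -> [-4, -2, 1] -> [] -> 0
  [30, 41, 20] -> [] -> [] -> [] -> [] -> [] -> 0

1; 0; 0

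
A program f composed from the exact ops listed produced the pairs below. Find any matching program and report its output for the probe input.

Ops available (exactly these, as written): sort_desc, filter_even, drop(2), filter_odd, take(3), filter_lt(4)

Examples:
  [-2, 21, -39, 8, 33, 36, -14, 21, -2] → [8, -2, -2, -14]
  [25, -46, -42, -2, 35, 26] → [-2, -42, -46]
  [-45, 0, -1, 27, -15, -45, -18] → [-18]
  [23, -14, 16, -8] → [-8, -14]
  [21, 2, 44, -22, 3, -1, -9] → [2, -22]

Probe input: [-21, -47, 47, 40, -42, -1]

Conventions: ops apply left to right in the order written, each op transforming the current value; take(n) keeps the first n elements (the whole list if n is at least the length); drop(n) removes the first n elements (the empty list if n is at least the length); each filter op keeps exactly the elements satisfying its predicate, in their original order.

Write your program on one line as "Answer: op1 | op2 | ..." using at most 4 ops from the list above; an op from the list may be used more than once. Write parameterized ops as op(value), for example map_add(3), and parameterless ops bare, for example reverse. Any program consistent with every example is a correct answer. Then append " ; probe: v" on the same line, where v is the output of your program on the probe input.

sort_desc | drop(2) | filter_even ; probe: [-42]

Check, running the answer program on each example:
  [-2, 21, -39, 8, 33, 36, -14, 21, -2] -> [36, 33, 21, 21, 8, -2, -2, -14, -39] -> [21, 21, 8, -2, -2, -14, -39] -> [8, -2, -2, -14]
  [25, -46, -42, -2, 35, 26] -> [35, 26, 25, -2, -42, -46] -> [25, -2, -42, -46] -> [-2, -42, -46]
  [-45, 0, -1, 27, -15, -45, -18] -> [27, 0, -1, -15, -18, -45, -45] -> [-1, -15, -18, -45, -45] -> [-18]
  [23, -14, 16, -8] -> [23, 16, -8, -14] -> [-8, -14] -> [-8, -14]
  [21, 2, 44, -22, 3, -1, -9] -> [44, 21, 3, 2, -1, -9, -22] -> [3, 2, -1, -9, -22] -> [2, -22]
  probe: [-21, -47, 47, 40, -42, -1] -> [47, 40, -1, -21, -42, -47] -> [-1, -21, -42, -47] -> [-42]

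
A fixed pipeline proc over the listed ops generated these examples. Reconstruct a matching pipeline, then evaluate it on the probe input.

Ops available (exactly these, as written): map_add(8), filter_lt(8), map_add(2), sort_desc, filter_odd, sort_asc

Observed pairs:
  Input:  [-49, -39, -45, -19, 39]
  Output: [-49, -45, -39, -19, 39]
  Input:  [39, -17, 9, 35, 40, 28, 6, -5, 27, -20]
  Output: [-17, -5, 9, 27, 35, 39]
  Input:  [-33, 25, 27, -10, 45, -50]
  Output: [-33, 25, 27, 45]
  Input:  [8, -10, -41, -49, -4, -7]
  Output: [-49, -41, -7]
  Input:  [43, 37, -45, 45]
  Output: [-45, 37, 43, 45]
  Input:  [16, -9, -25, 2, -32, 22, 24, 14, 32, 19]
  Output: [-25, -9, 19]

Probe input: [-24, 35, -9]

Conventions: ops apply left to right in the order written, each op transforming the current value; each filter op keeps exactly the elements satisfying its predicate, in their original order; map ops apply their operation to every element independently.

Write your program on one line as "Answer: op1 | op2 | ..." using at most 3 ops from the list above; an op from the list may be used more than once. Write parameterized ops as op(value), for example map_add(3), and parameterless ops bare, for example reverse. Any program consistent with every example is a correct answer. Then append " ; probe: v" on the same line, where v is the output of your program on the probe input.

sort_desc | sort_asc | filter_odd ; probe: [-9, 35]

Check, running the answer program on each example:
  [-49, -39, -45, -19, 39] -> [39, -19, -39, -45, -49] -> [-49, -45, -39, -19, 39] -> [-49, -45, -39, -19, 39]
  [39, -17, 9, 35, 40, 28, 6, -5, 27, -20] -> [40, 39, 35, 28, 27, 9, 6, -5, -17, -20] -> [-20, -17, -5, 6, 9, 27, 28, 35, 39, 40] -> [-17, -5, 9, 27, 35, 39]
  [-33, 25, 27, -10, 45, -50] -> [45, 27, 25, -10, -33, -50] -> [-50, -33, -10, 25, 27, 45] -> [-33, 25, 27, 45]
  [8, -10, -41, -49, -4, -7] -> [8, -4, -7, -10, -41, -49] -> [-49, -41, -10, -7, -4, 8] -> [-49, -41, -7]
  [43, 37, -45, 45] -> [45, 43, 37, -45] -> [-45, 37, 43, 45] -> [-45, 37, 43, 45]
  [16, -9, -25, 2, -32, 22, 24, 14, 32, 19] -> [32, 24, 22, 19, 16, 14, 2, -9, -25, -32] -> [-32, -25, -9, 2, 14, 16, 19, 22, 24, 32] -> [-25, -9, 19]
  probe: [-24, 35, -9] -> [35, -9, -24] -> [-24, -9, 35] -> [-9, 35]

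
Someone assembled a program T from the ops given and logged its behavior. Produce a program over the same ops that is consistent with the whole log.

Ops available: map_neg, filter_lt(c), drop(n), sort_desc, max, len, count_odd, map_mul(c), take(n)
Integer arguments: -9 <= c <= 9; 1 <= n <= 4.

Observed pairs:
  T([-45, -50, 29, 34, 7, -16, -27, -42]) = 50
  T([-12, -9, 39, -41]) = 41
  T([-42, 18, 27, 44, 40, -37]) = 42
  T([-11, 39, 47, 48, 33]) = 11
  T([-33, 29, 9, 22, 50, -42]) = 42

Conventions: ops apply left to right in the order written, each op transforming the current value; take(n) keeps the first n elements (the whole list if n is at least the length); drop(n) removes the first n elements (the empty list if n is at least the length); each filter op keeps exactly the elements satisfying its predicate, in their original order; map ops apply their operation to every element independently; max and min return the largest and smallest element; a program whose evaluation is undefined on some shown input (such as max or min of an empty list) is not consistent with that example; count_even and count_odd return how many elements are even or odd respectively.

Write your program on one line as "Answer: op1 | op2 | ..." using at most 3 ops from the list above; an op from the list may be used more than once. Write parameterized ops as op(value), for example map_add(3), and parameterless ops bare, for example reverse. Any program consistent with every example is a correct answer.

sort_desc | map_neg | max

Check, running the answer program on each example:
  [-45, -50, 29, 34, 7, -16, -27, -42] -> [34, 29, 7, -16, -27, -42, -45, -50] -> [-34, -29, -7, 16, 27, 42, 45, 50] -> 50
  [-12, -9, 39, -41] -> [39, -9, -12, -41] -> [-39, 9, 12, 41] -> 41
  [-42, 18, 27, 44, 40, -37] -> [44, 40, 27, 18, -37, -42] -> [-44, -40, -27, -18, 37, 42] -> 42
  [-11, 39, 47, 48, 33] -> [48, 47, 39, 33, -11] -> [-48, -47, -39, -33, 11] -> 11
  [-33, 29, 9, 22, 50, -42] -> [50, 29, 22, 9, -33, -42] -> [-50, -29, -22, -9, 33, 42] -> 42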